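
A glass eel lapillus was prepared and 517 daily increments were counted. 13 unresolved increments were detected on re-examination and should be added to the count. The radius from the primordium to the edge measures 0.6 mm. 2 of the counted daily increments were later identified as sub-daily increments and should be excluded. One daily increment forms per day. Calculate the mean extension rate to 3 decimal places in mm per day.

After corrections the count is 517 − 2 + 13 = 528 daily increments.
Mean rate = 0.6 mm / 528 days ≈ 0.001 mm per day.

0.001 mm per day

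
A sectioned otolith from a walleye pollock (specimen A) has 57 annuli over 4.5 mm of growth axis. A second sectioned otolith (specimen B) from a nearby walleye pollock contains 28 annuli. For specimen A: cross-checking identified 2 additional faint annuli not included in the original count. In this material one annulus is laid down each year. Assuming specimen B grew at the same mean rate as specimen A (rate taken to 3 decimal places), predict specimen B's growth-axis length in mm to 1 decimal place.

2.1 mm

Specimen A: adjusted count: 57 + 2 = 59 annuli.
A: Extension rate ≈ 4.5 / 59 = 0.076 mm per year.
Length of B = 0.076 × 28 = 2.1 mm.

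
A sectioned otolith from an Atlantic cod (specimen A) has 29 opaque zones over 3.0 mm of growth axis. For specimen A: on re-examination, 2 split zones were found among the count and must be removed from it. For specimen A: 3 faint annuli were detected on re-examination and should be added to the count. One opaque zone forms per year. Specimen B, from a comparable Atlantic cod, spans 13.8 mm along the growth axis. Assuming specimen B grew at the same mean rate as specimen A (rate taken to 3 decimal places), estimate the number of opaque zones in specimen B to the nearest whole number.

Specimen A: after corrections the count is 29 − 2 + 3 = 30 opaque zones.
A: 3.0 mm over 30 years gives 3.0 / 30 ≈ 0.100 mm/yr.
For B, 13.8 / 0.100 = 138.00 years ≈ 138 opaque zones.

138 opaque zones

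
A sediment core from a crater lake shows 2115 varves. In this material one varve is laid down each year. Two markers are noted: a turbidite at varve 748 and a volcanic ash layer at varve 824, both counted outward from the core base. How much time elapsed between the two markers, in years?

824 − 748 = 76 varves lie between the two events.
That is 76 years at one varve per year.

76 years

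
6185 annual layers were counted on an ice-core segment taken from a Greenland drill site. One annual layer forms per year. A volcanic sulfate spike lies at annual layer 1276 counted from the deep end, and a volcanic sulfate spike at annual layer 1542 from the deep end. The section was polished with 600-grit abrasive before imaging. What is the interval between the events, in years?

266 years

The two markers are separated by 1542 − 1276 = 266 annual layers.
One annual layer per year makes the interval 266 years.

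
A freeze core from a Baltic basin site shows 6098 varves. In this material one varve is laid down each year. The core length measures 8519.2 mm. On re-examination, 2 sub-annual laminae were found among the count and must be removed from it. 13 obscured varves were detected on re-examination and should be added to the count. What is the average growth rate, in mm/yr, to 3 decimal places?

Correcting the raw count gives 6098 − 2 + 13 = 6109 true varves.
Extension rate ≈ 8519.2 / 6109 = 1.395 mm/yr.

1.395 mm/yr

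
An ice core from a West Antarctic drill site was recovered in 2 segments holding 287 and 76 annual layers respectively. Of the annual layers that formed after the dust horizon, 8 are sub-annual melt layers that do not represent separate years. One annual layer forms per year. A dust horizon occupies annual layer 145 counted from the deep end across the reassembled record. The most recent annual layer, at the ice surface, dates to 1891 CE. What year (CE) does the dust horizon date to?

Total annual layers = 287 + 76 = 363.
Between annual layer 145 and the ice surface there are 363 − 145 = 218 annual layers.
218 − 8 false = 210 true annual layers after the dust horizon.
Counting back 210 years from 1891 CE places the dust horizon in 1891 − 210 = 1681 CE.

1681 CE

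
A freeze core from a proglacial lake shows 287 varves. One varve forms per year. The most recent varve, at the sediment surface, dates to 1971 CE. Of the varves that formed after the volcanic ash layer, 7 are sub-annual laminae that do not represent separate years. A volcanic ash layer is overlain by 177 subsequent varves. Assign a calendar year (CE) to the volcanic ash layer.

177 varves post-date the volcanic ash layer.
177 − 7 false = 170 true varves after the volcanic ash layer.
1971 − 170 = 1801 CE.

1801 CE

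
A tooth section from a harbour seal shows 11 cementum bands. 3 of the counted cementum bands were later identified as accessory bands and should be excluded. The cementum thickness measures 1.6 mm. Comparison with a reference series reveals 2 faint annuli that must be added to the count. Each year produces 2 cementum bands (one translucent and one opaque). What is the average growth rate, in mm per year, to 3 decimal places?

True cementum band count = 11 − 3 + 2 = 10.
Dividing by 2 cementum bands per year: 10 / 2 = 5 years.
Extension rate ≈ 1.6 / 5 = 0.320 mm per year.

0.320 mm per year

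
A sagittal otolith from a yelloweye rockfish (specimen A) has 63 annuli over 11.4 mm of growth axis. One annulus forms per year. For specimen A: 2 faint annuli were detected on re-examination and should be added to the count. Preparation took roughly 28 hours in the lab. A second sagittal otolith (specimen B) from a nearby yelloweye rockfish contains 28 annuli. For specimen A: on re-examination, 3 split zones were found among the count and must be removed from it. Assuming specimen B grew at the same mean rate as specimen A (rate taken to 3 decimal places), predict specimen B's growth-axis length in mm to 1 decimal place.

Specimen A: after corrections the count is 63 − 3 + 2 = 62 annuli.
A: Extension rate ≈ 11.4 / 62 = 0.184 mm/yr.
Length of B = 0.184 × 28 = 5.2 mm.

5.2 mm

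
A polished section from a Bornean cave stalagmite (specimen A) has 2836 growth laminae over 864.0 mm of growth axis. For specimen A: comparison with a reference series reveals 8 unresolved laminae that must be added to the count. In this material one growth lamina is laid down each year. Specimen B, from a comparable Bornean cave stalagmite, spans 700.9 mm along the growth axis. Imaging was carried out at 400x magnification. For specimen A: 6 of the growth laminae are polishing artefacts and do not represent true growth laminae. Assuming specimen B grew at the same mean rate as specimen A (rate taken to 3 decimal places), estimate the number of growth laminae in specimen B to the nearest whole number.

Specimen A: true growth lamina count = 2836 − 6 + 8 = 2838.
A: Mean rate = 864.0 mm / 2838 years ≈ 0.304 mm per year.
For B, 700.9 / 0.304 = 2305.59 years ≈ 2306 growth laminae.

2306 growth laminae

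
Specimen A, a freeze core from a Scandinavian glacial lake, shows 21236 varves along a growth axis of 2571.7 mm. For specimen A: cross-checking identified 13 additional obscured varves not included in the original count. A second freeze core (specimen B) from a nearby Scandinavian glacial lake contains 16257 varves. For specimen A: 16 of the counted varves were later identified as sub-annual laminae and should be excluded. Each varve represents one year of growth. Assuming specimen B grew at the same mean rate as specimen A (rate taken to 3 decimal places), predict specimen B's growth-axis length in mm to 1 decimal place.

1967.1 mm

Specimen A: adjusted count: 21236 − 16 + 13 = 21233 varves.
A: 2571.7 mm over 21233 years gives 2571.7 / 21233 ≈ 0.121 mm/yr.
Length of B = 0.121 × 16257 = 1967.1 mm.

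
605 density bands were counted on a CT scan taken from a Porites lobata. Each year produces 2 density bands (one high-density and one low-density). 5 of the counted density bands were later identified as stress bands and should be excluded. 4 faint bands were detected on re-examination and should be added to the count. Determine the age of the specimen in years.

Adjusted count: 605 − 5 + 4 = 604 density bands.
604 density bands at 2 per year is 604 / 2 = 302 years.

302 years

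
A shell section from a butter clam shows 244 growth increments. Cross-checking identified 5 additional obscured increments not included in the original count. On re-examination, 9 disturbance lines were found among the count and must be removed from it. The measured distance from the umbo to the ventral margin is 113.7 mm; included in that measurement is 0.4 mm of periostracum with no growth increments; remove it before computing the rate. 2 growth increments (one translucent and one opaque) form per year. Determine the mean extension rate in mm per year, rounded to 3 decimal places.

0.944 mm per year

Correcting the raw count gives 244 − 9 + 5 = 240 true growth increments.
240 growth increments at 2 per year is 240 / 2 = 120 years.
Net length = 113.7 − 0.4 = 113.3 mm.
Extension rate ≈ 113.3 / 120 = 0.944 mm per year.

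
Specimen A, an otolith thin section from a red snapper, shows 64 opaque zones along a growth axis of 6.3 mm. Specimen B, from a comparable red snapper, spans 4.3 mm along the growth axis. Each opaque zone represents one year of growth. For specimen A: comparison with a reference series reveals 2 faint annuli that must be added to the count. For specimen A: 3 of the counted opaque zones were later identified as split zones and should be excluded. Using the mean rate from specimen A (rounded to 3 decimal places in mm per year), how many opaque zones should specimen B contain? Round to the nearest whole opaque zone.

Specimen A: after corrections the count is 64 − 3 + 2 = 63 opaque zones.
A: Extension rate ≈ 6.3 / 63 = 0.100 mm per year.
B spans 4.3 / 0.100 = 43.00 years ≈ 43 opaque zones.

43 opaque zones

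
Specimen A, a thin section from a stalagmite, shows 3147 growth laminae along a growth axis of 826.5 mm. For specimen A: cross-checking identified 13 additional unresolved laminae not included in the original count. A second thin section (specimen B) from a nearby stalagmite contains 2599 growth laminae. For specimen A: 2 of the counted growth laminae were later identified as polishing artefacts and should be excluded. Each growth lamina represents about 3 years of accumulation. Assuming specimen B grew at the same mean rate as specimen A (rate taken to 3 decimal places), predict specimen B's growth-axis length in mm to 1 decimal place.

678.3 mm

Specimen A: true growth lamina count = 3147 − 2 + 13 = 3158.
Specimen A: at 3 years per growth lamina, 3158 × 3 = 9474 years.
A: 826.5 mm over 9474 years gives 826.5 / 9474 ≈ 0.087 mm per year.
Specimen B: multiplying by 3 years per growth lamina: 2599 × 3 = 7797 years. For B, 0.087 mm/year × 7797 years = 678.3 mm.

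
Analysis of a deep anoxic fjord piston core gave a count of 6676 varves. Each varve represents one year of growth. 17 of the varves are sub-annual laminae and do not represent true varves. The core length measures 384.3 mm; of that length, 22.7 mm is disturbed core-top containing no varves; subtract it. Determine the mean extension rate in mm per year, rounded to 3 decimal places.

True varve count = 6676 − 17 = 6659.
Net length = 384.3 − 22.7 = 361.6 mm.
361.6 mm over 6659 years gives 361.6 / 6659 ≈ 0.054 mm per year.

0.054 mm per year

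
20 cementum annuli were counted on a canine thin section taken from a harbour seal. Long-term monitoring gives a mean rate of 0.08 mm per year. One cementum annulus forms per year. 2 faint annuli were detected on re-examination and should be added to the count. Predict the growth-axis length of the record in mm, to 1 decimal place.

1.8 mm

Adjusted count: 20 + 2 = 22 cementum annuli.
Length ≈ 0.08 × 22 = 1.8 mm.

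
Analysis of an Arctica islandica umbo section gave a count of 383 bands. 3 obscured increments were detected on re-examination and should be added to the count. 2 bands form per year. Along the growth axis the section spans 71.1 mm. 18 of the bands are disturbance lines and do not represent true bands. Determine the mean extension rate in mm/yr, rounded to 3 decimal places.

0.386 mm/yr

After corrections the count is 383 − 18 + 3 = 368 bands.
Dividing by 2 bands per year: 368 / 2 = 184 years.
Extension rate ≈ 71.1 / 184 = 0.386 mm/yr.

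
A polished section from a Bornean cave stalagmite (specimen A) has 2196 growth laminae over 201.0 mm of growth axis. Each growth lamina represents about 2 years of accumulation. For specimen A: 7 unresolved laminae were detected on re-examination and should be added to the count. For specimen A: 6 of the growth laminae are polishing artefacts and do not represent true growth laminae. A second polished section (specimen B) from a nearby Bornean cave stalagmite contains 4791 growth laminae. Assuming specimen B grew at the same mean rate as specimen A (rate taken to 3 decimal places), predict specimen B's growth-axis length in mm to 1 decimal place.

440.8 mm

Specimen A: adjusted count: 2196 − 6 + 7 = 2197 growth laminae.
Specimen A: 2197 growth laminae at 2 years each span 2197 × 2 = 4394 years.
A: Extension rate ≈ 201.0 / 4394 = 0.046 mm/yr.
Specimen B: 4791 growth laminae at 2 years each span 4791 × 2 = 9582 years. B's length ≈ 0.046 × 9582 = 440.8 mm.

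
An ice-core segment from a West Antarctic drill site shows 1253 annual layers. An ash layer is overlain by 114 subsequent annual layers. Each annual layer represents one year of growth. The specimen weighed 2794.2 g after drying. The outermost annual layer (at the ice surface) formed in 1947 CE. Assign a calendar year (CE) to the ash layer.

1833 CE

114 annual layers formed after the ash layer.
1947 − 114 = 1833 CE.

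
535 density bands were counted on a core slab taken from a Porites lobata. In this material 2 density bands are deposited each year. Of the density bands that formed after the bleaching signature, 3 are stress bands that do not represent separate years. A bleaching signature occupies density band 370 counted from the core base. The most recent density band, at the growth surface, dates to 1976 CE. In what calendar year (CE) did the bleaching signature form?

1895 CE

Between density band 370 and the growth surface there are 535 − 370 = 165 density bands.
Excluding 3 false density bands: 165 − 3 = 162.
Dividing by 2 density bands per year: 162 / 2 = 81 years.
Counting back 81 years from 1976 CE places the bleaching signature in 1976 − 81 = 1895 CE.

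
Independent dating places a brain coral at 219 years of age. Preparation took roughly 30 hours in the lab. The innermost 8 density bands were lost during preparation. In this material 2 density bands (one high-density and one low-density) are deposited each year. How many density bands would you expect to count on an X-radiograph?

Expected density bands: 219 × 2 = 438.
438 − 8 missed = 430 density bands expected in the prepared section.

430 density bands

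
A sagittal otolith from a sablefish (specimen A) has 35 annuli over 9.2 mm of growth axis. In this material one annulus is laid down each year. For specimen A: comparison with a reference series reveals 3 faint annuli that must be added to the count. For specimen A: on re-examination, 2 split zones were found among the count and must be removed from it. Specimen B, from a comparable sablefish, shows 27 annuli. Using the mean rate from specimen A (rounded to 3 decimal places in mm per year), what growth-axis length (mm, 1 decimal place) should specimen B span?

Specimen A: adjusted count: 35 − 2 + 3 = 36 annuli.
A: Extension rate ≈ 9.2 / 36 = 0.256 mm/yr.
B's length ≈ 0.256 × 27 = 6.9 mm.

6.9 mm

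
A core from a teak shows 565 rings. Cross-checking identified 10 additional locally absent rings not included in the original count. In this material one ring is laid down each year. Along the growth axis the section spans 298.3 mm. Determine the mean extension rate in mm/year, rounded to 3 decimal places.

After corrections the count is 565 + 10 = 575 rings.
Mean rate = 298.3 mm / 575 years ≈ 0.519 mm/year.

0.519 mm/year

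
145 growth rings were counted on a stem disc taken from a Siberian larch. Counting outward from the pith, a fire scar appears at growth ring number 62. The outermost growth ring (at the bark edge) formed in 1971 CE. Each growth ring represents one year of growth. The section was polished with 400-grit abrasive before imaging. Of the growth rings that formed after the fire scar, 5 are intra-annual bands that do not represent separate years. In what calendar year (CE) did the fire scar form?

Between growth ring 62 and the bark edge there are 145 − 62 = 83 growth rings.
83 − 5 false = 78 true growth rings after the fire scar.
Counting back 78 years from 1971 CE places the fire scar in 1971 − 78 = 1893 CE.

1893 CE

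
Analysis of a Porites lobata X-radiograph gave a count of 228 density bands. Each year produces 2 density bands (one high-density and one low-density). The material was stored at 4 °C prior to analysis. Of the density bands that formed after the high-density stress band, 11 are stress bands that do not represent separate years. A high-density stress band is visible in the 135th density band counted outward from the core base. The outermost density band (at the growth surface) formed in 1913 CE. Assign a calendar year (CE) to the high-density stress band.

228 − 135 = 93 density bands lie beyond the high-density stress band toward the growth surface.
Removing the 11 false density bands leaves 93 − 11 = 82 true density bands beyond the high-density stress band.
82 density bands at 2 per year is 82 / 2 = 41 years.
Counting back 41 years from 1913 CE places the high-density stress band in 1913 − 41 = 1872 CE.

1872 CE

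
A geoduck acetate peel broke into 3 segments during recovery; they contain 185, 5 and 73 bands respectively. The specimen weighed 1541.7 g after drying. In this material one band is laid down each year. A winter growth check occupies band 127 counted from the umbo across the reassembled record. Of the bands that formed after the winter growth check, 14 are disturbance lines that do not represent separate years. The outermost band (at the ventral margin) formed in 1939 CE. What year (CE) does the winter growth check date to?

1817 CE

Total bands = 185 + 5 + 73 = 263.
263 − 127 = 136 bands lie beyond the winter growth check toward the ventral margin.
136 − 14 false = 122 true bands after the winter growth check.
Counting back 122 years from 1939 CE places the winter growth check in 1939 − 122 = 1817 CE.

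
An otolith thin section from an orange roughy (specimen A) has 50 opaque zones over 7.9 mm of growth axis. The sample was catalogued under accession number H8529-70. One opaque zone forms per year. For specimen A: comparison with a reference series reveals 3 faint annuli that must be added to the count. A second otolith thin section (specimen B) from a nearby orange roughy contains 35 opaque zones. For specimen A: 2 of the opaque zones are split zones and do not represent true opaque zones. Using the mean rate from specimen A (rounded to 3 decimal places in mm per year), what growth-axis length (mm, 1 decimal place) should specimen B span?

5.4 mm

Specimen A: after corrections the count is 50 − 2 + 3 = 51 opaque zones.
A: 7.9 mm over 51 years gives 7.9 / 51 ≈ 0.155 mm per year.
B's length ≈ 0.155 × 35 = 5.4 mm.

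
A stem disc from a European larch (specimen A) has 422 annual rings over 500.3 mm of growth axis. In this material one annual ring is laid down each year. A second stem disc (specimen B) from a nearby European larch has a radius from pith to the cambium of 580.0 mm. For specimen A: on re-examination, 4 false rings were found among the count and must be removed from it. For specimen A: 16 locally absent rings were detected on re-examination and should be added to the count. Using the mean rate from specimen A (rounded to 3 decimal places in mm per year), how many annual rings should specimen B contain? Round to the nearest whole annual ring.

Specimen A: adjusted count: 422 − 4 + 16 = 434 annual rings.
A: Extension rate ≈ 500.3 / 434 = 1.153 mm/yr.
For B, 580.0 / 1.153 = 503.04 years ≈ 503 annual rings.

503 annual rings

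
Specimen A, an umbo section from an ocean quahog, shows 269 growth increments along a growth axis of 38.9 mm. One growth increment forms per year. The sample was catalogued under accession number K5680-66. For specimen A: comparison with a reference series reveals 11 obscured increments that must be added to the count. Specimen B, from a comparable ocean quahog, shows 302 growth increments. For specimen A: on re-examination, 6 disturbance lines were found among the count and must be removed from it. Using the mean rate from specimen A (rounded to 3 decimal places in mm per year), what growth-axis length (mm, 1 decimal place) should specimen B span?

42.9 mm

Specimen A: after corrections the count is 269 − 6 + 11 = 274 growth increments.
A: Mean rate = 38.9 mm / 274 years ≈ 0.142 mm/yr.
Length of B = 0.142 × 302 = 42.9 mm.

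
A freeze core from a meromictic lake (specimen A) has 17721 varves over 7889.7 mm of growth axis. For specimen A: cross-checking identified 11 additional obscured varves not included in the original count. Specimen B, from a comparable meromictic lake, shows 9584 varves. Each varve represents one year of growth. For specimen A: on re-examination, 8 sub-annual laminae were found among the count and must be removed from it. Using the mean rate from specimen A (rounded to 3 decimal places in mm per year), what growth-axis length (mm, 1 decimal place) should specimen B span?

4264.9 mm

Specimen A: after corrections the count is 17721 − 8 + 11 = 17724 varves.
A: Mean rate = 7889.7 mm / 17724 years ≈ 0.445 mm per year.
B's length ≈ 0.445 × 9584 = 4264.9 mm.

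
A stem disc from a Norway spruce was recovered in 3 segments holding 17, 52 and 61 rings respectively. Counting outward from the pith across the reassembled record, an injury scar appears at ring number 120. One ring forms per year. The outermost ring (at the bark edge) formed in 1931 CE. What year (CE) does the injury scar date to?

Total rings = 17 + 52 + 61 = 130.
Between ring 120 and the bark edge there are 130 − 120 = 10 rings.
1931 − 10 = 1921 CE.

1921 CE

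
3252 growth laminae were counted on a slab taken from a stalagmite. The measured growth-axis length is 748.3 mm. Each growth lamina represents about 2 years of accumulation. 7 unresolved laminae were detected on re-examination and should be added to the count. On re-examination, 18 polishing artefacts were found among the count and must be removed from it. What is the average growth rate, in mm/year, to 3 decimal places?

Correcting the raw count gives 3252 − 18 + 7 = 3241 true growth laminae.
At 2 years per growth lamina, 3241 × 2 = 6482 years.
748.3 mm over 6482 years gives 748.3 / 6482 ≈ 0.115 mm/year.

0.115 mm/year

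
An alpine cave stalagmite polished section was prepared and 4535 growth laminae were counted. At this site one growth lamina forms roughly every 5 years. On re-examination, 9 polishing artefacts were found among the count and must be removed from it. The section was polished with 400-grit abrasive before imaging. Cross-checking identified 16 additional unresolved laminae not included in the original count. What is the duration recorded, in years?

22710 years

After corrections the count is 4535 − 9 + 16 = 4542 growth laminae.
Multiplying by 5 years per growth lamina: 4542 × 5 = 22710 years.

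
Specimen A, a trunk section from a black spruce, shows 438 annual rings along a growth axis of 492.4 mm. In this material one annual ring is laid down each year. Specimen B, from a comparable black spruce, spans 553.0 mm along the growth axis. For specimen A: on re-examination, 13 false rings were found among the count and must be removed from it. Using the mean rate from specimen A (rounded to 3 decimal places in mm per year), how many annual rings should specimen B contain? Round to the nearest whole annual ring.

Specimen A: after corrections the count is 438 − 13 = 425 annual rings.
A: Extension rate ≈ 492.4 / 425 = 1.159 mm/yr.
B spans 553.0 / 1.159 = 477.14 years ≈ 477 annual rings.

477 annual rings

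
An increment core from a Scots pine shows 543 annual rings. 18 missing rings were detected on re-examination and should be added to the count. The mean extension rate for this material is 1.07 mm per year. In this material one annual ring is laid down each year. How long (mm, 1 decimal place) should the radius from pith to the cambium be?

After corrections the count is 543 + 18 = 561 annual rings.
Length ≈ 1.07 × 561 = 600.3 mm.

600.3 mm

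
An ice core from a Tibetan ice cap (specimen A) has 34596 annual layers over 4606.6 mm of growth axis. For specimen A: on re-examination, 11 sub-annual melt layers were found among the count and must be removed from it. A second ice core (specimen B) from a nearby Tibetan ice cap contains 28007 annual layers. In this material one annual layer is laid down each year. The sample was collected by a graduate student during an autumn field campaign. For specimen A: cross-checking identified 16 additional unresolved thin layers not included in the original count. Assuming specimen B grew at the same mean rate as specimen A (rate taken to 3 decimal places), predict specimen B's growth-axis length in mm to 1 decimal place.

3724.9 mm

Specimen A: correcting the raw count gives 34596 − 11 + 16 = 34601 true annual layers.
A: Mean rate = 4606.6 mm / 34601 years ≈ 0.133 mm per year.
For B, 0.133 mm/year × 28007 years = 3724.9 mm.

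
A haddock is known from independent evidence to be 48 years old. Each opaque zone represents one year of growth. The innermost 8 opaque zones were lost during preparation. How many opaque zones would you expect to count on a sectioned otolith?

40 opaque zones

Expected opaque zones over 48 years: 48.
Less the 8 uncaptured opaque zones: 48 − 8 = 40.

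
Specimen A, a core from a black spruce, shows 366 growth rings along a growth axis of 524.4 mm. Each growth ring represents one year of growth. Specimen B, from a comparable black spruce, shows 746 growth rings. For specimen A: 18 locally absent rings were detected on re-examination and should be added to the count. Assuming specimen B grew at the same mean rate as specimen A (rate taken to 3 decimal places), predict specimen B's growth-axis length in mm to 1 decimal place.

1019.0 mm

Specimen A: true growth ring count = 366 + 18 = 384.
A: 524.4 mm over 384 years gives 524.4 / 384 ≈ 1.366 mm/year.
B's length ≈ 1.366 × 746 = 1019.0 mm.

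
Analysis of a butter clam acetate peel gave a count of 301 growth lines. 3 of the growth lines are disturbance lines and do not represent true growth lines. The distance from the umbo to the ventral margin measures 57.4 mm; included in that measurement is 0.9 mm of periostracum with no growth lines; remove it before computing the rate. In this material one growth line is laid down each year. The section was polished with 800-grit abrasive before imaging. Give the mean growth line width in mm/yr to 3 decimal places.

Adjusted count: 301 − 3 = 298 growth lines.
The growth record spans 57.4 − 0.9 = 56.5 mm.
Extension rate ≈ 56.5 / 298 = 0.190 mm/yr.

0.190 mm/yr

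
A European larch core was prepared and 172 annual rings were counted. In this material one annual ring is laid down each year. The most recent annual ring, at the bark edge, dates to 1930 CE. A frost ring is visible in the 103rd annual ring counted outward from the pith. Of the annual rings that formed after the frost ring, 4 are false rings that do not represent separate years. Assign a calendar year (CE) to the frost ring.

1865 CE

172 − 103 = 69 annual rings lie beyond the frost ring toward the bark edge.
Excluding 4 false annual rings: 69 − 4 = 65.
The annual ring at the bark edge is 1930 CE, so the frost ring dates to 1930 − 65 = 1865 CE.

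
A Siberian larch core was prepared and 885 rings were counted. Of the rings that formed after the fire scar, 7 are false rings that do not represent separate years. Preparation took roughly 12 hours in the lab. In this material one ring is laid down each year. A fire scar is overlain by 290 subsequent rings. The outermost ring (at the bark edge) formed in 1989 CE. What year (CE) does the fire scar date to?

1706 CE

There are 290 rings younger than the fire scar.
Removing the 7 false rings leaves 290 − 7 = 283 true rings beyond the fire scar.
The ring at the bark edge is 1989 CE, so the fire scar dates to 1989 − 283 = 1706 CE.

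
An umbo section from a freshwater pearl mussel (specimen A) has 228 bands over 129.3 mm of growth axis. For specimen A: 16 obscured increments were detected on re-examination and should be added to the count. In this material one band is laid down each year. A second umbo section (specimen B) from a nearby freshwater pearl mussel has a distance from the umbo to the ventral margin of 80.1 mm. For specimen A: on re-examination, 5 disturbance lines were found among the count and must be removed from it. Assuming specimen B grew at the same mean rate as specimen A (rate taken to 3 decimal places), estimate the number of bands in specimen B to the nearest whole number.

148 bands

Specimen A: adjusted count: 228 − 5 + 16 = 239 bands.
A: Extension rate ≈ 129.3 / 239 = 0.541 mm/yr.
B spans 80.1 / 0.541 = 148.06 years ≈ 148 bands.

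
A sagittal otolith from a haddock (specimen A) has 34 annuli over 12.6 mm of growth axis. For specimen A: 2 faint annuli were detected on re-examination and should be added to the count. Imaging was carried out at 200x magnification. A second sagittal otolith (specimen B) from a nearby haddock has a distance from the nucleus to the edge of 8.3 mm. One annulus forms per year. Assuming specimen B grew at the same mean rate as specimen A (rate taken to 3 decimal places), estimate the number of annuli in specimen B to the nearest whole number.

24 annuli

Specimen A: after corrections the count is 34 + 2 = 36 annuli.
A: 12.6 mm over 36 years gives 12.6 / 36 ≈ 0.350 mm/year.
Specimen B: 8.3 mm / 0.350 mm per year = 23.71 years ≈ 24 annuli.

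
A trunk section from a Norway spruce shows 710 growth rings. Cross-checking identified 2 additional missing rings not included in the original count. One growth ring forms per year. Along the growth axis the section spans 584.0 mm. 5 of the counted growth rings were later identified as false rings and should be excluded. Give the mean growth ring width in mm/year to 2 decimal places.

After corrections the count is 710 − 5 + 2 = 707 growth rings.
Mean rate = 584.0 mm / 707 years ≈ 0.83 mm/year.

0.83 mm/year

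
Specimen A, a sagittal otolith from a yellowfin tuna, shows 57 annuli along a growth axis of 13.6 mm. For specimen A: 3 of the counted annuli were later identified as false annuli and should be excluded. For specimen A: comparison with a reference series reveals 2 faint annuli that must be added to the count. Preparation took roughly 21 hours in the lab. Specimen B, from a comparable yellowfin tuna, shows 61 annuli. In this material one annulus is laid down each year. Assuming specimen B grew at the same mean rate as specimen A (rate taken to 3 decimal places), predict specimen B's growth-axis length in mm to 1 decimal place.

Specimen A: after corrections the count is 57 − 3 + 2 = 56 annuli.
A: 13.6 mm over 56 years gives 13.6 / 56 ≈ 0.243 mm per year.
For B, 0.243 mm/year × 61 years = 14.8 mm.

14.8 mm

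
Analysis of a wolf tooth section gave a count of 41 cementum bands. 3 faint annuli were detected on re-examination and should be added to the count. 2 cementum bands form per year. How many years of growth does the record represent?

Adjusted count: 41 + 3 = 44 cementum bands.
44 cementum bands at 2 per year is 44 / 2 = 22 years.

22 yr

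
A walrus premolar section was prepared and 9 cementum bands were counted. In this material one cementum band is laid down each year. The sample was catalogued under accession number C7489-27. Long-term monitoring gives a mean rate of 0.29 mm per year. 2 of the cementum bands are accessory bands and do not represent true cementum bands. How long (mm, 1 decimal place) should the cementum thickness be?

2.0 mm

After corrections the count is 9 − 2 = 7 cementum bands.
7 years at 0.29 mm/year gives 0.29 × 7 = 2.0 mm.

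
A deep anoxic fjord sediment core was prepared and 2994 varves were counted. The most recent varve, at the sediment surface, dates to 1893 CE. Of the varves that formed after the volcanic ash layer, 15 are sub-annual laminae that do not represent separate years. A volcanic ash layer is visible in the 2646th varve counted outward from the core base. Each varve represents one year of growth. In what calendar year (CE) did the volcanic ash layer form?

Between varve 2646 and the sediment surface there are 2994 − 2646 = 348 varves.
348 − 15 false = 333 true varves after the volcanic ash layer.
The varve at the sediment surface is 1893 CE, so the volcanic ash layer dates to 1893 − 333 = 1560 CE.

1560 CE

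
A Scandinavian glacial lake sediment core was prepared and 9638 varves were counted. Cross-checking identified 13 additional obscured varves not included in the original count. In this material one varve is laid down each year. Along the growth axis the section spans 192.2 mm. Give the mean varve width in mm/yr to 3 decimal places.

After corrections the count is 9638 + 13 = 9651 varves.
Mean rate = 192.2 mm / 9651 years ≈ 0.020 mm/yr.

0.020 mm/yr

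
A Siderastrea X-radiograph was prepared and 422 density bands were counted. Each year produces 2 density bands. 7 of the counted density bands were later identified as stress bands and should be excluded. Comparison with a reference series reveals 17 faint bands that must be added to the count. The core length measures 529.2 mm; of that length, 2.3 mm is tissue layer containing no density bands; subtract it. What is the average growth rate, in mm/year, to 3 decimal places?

True density band count = 422 − 7 + 17 = 432.
Dividing by 2 density bands per year: 432 / 2 = 216 years.
Removing the 2.3 mm offcut leaves 529.2 − 2.3 = 526.9 mm.
Extension rate ≈ 526.9 / 216 = 2.439 mm/year.

2.439 mm/year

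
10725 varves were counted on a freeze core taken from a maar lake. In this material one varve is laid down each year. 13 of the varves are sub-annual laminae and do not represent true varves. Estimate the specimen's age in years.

Adjusted count: 10725 − 13 = 10712 varves.
With a one-to-one varve periodicity this is 10712 years.

10712 years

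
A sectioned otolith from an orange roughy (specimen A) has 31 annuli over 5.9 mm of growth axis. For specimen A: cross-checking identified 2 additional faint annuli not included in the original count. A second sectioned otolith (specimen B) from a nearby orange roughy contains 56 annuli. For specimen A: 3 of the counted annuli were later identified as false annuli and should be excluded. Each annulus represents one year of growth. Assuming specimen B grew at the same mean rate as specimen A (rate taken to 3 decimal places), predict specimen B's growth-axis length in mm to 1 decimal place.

Specimen A: adjusted count: 31 − 3 + 2 = 30 annuli.
A: Extension rate ≈ 5.9 / 30 = 0.197 mm per year.
B's length ≈ 0.197 × 56 = 11.0 mm.

11.0 mm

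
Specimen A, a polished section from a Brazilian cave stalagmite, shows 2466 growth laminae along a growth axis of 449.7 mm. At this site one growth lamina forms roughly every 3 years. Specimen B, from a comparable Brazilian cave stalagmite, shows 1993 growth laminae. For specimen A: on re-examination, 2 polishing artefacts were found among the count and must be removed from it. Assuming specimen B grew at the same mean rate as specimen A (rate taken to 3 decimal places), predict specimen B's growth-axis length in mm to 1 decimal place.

Specimen A: correcting the raw count gives 2466 − 2 = 2464 true growth laminae.
Specimen A: 2464 growth laminae at 3 years each span 2464 × 3 = 7392 years.
A: Mean rate = 449.7 mm / 7392 years ≈ 0.061 mm per year.
Specimen B: 1993 growth laminae at 3 years each span 1993 × 3 = 5979 years. For B, 0.061 mm/year × 5979 years = 364.7 mm.

364.7 mm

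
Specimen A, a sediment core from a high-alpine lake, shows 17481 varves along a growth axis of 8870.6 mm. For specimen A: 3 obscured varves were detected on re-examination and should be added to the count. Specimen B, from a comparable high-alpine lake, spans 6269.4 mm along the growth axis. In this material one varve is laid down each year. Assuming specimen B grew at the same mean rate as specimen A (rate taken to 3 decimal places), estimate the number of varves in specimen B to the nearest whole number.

Specimen A: adjusted count: 17481 + 3 = 17484 varves.
A: Mean rate = 8870.6 mm / 17484 years ≈ 0.507 mm/yr.
B spans 6269.4 / 0.507 = 12365.68 years ≈ 12366 varves.

12366 varves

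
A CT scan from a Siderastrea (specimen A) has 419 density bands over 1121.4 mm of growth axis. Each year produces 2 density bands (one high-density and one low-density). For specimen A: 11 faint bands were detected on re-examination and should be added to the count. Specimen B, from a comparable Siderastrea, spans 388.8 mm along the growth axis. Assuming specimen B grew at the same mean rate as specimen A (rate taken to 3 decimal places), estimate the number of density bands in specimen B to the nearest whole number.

149 density bands

Specimen A: adjusted count: 419 + 11 = 430 density bands.
Specimen A: dividing by 2 density bands per year: 430 / 2 = 215 years.
A: Mean rate = 1121.4 mm / 215 years ≈ 5.216 mm/yr.
Specimen B: 388.8 mm / 5.216 mm per year = 74.54 years; at 2 density bands per year that is 74.54 × 2 ≈ 149 density bands.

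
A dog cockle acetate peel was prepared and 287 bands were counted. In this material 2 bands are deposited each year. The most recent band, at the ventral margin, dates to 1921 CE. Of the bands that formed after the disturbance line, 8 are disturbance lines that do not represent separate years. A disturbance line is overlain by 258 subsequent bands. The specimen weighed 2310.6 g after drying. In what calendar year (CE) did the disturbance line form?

1796 CE

258 bands formed after the disturbance line.
258 − 8 false = 250 true bands after the disturbance line.
With 2 bands per year, 250 / 2 = 125 years.
1921 − 125 = 1796 CE.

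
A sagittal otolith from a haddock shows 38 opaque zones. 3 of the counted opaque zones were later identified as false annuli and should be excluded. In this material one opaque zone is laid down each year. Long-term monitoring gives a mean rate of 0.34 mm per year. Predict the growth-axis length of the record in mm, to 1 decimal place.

Correcting the raw count gives 38 − 3 = 35 true opaque zones.
35 years at 0.34 mm/year gives 0.34 × 35 = 11.9 mm.

11.9 mm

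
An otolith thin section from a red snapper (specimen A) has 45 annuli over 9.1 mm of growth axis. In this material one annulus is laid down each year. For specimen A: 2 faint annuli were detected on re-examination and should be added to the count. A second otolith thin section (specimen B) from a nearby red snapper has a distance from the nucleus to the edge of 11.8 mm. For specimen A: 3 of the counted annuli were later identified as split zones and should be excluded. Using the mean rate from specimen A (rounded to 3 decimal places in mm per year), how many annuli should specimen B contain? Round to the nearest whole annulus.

Specimen A: true annulus count = 45 − 3 + 2 = 44.
A: Mean rate = 9.1 mm / 44 years ≈ 0.207 mm per year.
Specimen B: 11.8 mm / 0.207 mm per year = 57.00 years ≈ 57 annuli.

57 annuli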